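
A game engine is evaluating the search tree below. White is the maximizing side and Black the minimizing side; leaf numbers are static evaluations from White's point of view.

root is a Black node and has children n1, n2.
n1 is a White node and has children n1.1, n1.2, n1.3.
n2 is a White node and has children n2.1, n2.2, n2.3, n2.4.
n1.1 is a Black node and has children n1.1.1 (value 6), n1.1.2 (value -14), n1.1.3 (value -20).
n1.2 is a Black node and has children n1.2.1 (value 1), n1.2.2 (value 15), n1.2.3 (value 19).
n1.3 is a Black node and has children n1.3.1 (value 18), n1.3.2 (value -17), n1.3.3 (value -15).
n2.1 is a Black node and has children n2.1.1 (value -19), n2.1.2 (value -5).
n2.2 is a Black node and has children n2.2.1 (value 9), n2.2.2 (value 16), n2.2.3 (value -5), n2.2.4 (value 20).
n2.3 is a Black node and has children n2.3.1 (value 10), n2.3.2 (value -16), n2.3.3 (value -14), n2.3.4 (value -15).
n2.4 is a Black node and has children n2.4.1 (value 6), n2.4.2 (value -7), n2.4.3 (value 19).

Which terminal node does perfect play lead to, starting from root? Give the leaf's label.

n1.1 (Black): min(6, -14, -20) = -20
n1.2 (Black): min(1, 15, 19) = 1
n1.3 (Black): min(18, -17, -15) = -17
n1 (White): max(-20, 1, -17) = 1
n2.1 (Black): min(-19, -5) = -19
n2.2 (Black): min(9, 16, -5, 20) = -5
n2.3 (Black): min(10, -16, -14, -15) = -16
n2.4 (Black): min(6, -7, 19) = -7
n2 (White): max(-19, -5, -16, -7) = -5
root (Black): min(1, -5) = -5
At root, Black picks n2 (lowest: -5).
At n2, White picks n2.2 (highest: -5).
At n2.2, Black picks n2.2.3 (lowest: -5).
Terminal value -5.

n2.2.3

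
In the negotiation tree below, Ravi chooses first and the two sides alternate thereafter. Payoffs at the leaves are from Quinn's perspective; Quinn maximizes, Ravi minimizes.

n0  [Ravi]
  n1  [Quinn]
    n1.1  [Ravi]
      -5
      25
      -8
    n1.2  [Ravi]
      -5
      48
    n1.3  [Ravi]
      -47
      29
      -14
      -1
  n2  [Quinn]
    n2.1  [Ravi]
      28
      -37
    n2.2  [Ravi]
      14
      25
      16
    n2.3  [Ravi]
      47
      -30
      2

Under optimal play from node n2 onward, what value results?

n2.1 (Ravi): min(28, -37) = -37
n2.2 (Ravi): min(14, 25, 16) = 14
n2.3 (Ravi): min(47, -30, 2) = -30
n2 (Quinn): max(-37, 14, -30) = 14

14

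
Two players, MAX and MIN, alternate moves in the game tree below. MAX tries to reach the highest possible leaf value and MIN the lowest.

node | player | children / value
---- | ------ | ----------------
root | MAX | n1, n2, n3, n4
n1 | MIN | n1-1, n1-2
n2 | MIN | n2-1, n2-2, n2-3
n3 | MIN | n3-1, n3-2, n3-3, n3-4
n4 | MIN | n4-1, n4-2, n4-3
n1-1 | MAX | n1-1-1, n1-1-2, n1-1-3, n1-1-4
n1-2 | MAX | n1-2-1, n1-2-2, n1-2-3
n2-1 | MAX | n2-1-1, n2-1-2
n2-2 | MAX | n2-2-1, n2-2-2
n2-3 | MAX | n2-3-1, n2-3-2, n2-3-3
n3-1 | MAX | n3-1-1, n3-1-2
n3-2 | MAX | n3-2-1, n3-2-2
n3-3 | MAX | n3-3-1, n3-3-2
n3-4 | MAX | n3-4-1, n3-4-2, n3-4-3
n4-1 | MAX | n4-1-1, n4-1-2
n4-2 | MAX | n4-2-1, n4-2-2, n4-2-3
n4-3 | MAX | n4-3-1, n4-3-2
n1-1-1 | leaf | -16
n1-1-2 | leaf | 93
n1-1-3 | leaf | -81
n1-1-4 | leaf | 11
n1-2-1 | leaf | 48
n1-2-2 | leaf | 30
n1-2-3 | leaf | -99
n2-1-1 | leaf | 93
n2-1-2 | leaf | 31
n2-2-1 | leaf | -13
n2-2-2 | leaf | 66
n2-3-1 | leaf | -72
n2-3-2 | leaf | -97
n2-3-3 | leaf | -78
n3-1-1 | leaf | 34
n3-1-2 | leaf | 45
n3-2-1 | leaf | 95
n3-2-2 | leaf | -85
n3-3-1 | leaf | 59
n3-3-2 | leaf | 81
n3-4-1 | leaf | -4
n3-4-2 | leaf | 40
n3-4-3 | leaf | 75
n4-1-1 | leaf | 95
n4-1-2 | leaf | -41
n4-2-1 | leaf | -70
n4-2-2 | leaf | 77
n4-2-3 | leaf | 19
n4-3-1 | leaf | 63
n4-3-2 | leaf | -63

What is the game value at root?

n1-1 (MAX): max(-16, 93, -81, 11) = 93
n1-2 (MAX): max(48, 30, -99) = 48
n1 (MIN): min(93, 48) = 48
n2-1 (MAX): max(93, 31) = 93
n2-2 (MAX): max(-13, 66) = 66
n2-3 (MAX): max(-72, -97, -78) = -72
n2 (MIN): min(93, 66, -72) = -72
n3-1 (MAX): max(34, 45) = 45
n3-2 (MAX): max(95, -85) = 95
n3-3 (MAX): max(59, 81) = 81
n3-4 (MAX): max(-4, 40, 75) = 75
n3 (MIN): min(45, 95, 81, 75) = 45
n4-1 (MAX): max(95, -41) = 95
n4-2 (MAX): max(-70, 77, 19) = 77
n4-3 (MAX): max(63, -63) = 63
n4 (MIN): min(95, 77, 63) = 63
root (MAX): max(48, -72, 45, 63) = 63

63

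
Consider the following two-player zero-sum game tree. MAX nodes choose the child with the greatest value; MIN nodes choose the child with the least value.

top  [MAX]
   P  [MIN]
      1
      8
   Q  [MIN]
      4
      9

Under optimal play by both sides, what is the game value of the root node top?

4

P (MIN): min(1, 8) = 1
Q (MIN): min(4, 9) = 4
top (MAX): max(1, 4) = 4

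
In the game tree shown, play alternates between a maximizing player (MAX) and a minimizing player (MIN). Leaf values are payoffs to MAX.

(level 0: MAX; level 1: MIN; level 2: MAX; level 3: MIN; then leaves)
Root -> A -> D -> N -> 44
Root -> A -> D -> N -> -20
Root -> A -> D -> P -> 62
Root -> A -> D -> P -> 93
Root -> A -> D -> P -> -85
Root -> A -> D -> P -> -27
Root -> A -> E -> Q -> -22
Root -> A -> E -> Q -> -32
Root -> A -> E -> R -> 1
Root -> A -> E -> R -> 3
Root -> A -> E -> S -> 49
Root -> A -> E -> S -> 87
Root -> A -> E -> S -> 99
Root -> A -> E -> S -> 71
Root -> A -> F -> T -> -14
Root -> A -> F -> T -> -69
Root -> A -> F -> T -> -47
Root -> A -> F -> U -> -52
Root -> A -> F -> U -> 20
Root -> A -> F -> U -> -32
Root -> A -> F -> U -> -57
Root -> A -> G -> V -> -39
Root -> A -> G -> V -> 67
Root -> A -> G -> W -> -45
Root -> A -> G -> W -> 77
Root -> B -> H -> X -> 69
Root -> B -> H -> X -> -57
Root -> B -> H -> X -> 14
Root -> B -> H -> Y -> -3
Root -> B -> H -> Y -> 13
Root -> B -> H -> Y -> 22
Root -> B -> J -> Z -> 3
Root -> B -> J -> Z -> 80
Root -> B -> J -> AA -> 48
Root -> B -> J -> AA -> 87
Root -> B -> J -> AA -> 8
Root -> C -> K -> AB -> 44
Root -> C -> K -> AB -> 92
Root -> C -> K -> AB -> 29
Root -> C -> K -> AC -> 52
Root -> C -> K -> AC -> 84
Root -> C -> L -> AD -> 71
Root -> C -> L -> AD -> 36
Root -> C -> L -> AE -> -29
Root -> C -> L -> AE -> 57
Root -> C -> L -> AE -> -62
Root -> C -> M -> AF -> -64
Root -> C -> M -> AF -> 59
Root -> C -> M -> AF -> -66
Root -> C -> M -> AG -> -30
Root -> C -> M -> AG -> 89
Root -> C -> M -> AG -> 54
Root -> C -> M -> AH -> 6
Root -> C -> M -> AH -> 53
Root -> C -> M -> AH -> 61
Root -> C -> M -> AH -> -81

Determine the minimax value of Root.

-3

N (MIN): min(44, -20) = -20
P (MIN): min(62, 93, -85, -27) = -85
D (MAX): max(-20, -85) = -20
Q (MIN): min(-22, -32) = -32
R (MIN): min(1, 3) = 1
S (MIN): min(49, 87, 99, 71) = 49
E (MAX): max(-32, 1, 49) = 49
T (MIN): min(-14, -69, -47) = -69
U (MIN): min(-52, 20, -32, -57) = -57
F (MAX): max(-69, -57) = -57
V (MIN): min(-39, 67) = -39
W (MIN): min(-45, 77) = -45
G (MAX): max(-39, -45) = -39
A (MIN): min(-20, 49, -57, -39) = -57
X (MIN): min(69, -57, 14) = -57
Y (MIN): min(-3, 13, 22) = -3
H (MAX): max(-57, -3) = -3
Z (MIN): min(3, 80) = 3
AA (MIN): min(48, 87, 8) = 8
J (MAX): max(3, 8) = 8
B (MIN): min(-3, 8) = -3
AB (MIN): min(44, 92, 29) = 29
AC (MIN): min(52, 84) = 52
K (MAX): max(29, 52) = 52
AD (MIN): min(71, 36) = 36
AE (MIN): min(-29, 57, -62) = -62
L (MAX): max(36, -62) = 36
AF (MIN): min(-64, 59, -66) = -66
AG (MIN): min(-30, 89, 54) = -30
AH (MIN): min(6, 53, 61, -81) = -81
M (MAX): max(-66, -30, -81) = -30
C (MIN): min(52, 36, -30) = -30
Root (MAX): max(-57, -3, -30) = -3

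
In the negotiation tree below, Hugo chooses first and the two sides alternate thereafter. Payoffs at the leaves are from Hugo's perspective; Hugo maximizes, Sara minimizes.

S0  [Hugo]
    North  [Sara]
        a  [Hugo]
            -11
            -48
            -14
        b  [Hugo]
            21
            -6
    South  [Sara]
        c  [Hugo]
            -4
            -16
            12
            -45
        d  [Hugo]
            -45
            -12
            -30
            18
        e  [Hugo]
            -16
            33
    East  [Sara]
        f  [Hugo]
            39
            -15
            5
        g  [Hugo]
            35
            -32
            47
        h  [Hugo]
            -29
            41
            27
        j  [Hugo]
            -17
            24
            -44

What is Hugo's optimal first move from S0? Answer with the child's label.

East

a (Hugo): max(-11, -48, -14) = -11
b (Hugo): max(21, -6) = 21
North (Sara): min(-11, 21) = -11
c (Hugo): max(-4, -16, 12, -45) = 12
d (Hugo): max(-45, -12, -30, 18) = 18
e (Hugo): max(-16, 33) = 33
South (Sara): min(12, 18, 33) = 12
f (Hugo): max(39, -15, 5) = 39
g (Hugo): max(35, -32, 47) = 47
h (Hugo): max(-29, 41, 27) = 41
j (Hugo): max(-17, 24, -44) = 24
East (Sara): min(39, 47, 41, 24) = 24
S0 (Hugo): max(-11, 12, 24) = 24
Hugo at S0 wants the highest of {North=-11, South=12, East=24}, so chooses East.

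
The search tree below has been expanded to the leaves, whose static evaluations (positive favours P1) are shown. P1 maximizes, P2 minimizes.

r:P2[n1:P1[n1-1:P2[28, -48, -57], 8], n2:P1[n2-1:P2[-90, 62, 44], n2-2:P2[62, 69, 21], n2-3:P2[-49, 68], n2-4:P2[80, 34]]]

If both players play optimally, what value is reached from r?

n1-1 (P2): min(28, -48, -57) = -57
n1 (P1): max(-57, 8) = 8
n2-1 (P2): min(-90, 62, 44) = -90
n2-2 (P2): min(62, 69, 21) = 21
n2-3 (P2): min(-49, 68) = -49
n2-4 (P2): min(80, 34) = 34
n2 (P1): max(-90, 21, -49, 34) = 34
r (P2): min(8, 34) = 8

8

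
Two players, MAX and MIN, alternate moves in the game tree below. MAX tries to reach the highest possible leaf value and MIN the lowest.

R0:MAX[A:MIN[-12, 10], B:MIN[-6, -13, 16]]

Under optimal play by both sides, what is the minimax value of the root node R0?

-12

A (MIN): min(-12, 10) = -12
B (MIN): min(-6, -13, 16) = -13
R0 (MAX): max(-12, -13) = -12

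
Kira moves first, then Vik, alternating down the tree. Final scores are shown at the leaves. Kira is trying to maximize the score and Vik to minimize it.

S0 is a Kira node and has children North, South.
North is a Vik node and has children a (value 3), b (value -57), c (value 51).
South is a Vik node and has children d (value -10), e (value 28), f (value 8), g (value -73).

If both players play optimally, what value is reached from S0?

North (Vik): min(3, -57, 51) = -57
South (Vik): min(-10, 28, 8, -73) = -73
S0 (Kira): max(-57, -73) = -57

-57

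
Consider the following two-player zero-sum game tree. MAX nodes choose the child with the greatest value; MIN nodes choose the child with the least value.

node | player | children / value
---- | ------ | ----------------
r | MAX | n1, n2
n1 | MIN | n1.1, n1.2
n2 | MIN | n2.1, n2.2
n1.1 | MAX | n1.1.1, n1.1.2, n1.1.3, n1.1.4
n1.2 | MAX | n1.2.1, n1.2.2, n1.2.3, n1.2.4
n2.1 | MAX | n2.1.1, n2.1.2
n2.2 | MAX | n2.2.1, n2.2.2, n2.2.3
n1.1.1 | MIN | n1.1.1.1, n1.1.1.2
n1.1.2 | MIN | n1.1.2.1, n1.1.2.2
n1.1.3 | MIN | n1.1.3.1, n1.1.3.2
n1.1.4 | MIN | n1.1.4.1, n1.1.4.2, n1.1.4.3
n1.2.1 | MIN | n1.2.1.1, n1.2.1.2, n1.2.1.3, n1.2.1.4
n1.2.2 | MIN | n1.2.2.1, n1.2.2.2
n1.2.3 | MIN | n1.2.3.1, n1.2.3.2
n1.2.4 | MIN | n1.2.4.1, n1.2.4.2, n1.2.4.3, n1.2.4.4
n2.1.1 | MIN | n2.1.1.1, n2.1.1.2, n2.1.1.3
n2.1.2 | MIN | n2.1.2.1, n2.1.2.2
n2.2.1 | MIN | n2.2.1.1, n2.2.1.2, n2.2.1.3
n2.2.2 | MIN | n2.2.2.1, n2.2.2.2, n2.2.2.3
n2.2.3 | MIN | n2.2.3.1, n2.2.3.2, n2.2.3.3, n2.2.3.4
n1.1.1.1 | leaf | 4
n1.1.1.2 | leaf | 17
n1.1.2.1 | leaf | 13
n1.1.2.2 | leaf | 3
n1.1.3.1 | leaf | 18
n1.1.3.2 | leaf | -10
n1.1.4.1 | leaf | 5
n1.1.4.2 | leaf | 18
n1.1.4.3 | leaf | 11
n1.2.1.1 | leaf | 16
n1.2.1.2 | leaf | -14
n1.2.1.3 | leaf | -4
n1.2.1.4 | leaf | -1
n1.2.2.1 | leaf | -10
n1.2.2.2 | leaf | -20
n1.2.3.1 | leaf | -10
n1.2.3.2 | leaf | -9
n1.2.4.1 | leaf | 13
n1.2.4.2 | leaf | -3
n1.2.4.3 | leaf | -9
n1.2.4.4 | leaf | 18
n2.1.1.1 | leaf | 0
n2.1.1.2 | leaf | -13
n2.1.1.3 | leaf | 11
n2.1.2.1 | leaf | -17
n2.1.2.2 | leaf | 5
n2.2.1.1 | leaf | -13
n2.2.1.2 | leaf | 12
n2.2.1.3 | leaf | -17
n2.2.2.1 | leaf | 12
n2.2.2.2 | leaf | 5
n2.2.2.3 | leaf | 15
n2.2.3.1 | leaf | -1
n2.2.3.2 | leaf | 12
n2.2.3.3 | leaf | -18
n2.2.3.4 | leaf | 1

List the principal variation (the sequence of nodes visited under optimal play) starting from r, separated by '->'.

n1.1.1 (MIN): min(4, 17) = 4
n1.1.2 (MIN): min(13, 3) = 3
n1.1.3 (MIN): min(18, -10) = -10
n1.1.4 (MIN): min(5, 18, 11) = 5
n1.1 (MAX): max(4, 3, -10, 5) = 5
n1.2.1 (MIN): min(16, -14, -4, -1) = -14
n1.2.2 (MIN): min(-10, -20) = -20
n1.2.3 (MIN): min(-10, -9) = -10
n1.2.4 (MIN): min(13, -3, -9, 18) = -9
n1.2 (MAX): max(-14, -20, -10, -9) = -9
n1 (MIN): min(5, -9) = -9
n2.1.1 (MIN): min(0, -13, 11) = -13
n2.1.2 (MIN): min(-17, 5) = -17
n2.1 (MAX): max(-13, -17) = -13
n2.2.1 (MIN): min(-13, 12, -17) = -17
n2.2.2 (MIN): min(12, 5, 15) = 5
n2.2.3 (MIN): min(-1, 12, -18, 1) = -18
n2.2 (MAX): max(-17, 5, -18) = 5
n2 (MIN): min(-13, 5) = -13
r (MAX): max(-9, -13) = -9
At r, MAX picks n1 (highest: -9).
At n1, MIN picks n1.2 (lowest: -9).
At n1.2, MAX picks n1.2.4 (highest: -9).
At n1.2.4, MIN picks n1.2.4.3 (lowest: -9).
Terminal value -9.

r -> n1 -> n1.2 -> n1.2.4 -> n1.2.4.3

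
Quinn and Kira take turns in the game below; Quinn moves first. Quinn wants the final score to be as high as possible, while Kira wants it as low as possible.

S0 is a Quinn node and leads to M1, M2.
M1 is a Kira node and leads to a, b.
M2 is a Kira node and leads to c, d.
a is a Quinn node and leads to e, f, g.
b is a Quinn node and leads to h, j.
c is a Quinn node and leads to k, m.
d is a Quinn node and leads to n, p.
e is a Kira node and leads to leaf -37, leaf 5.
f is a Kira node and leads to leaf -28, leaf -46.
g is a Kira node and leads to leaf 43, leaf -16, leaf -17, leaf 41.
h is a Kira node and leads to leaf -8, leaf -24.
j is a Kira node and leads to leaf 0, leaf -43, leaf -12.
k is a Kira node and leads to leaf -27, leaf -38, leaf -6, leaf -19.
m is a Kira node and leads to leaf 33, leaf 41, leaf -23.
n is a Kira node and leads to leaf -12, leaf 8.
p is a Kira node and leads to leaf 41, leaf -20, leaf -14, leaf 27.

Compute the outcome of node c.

k (Kira): min(-27, -38, -6, -19) = -38
m (Kira): min(33, 41, -23) = -23
c (Quinn): max(-38, -23) = -23

-23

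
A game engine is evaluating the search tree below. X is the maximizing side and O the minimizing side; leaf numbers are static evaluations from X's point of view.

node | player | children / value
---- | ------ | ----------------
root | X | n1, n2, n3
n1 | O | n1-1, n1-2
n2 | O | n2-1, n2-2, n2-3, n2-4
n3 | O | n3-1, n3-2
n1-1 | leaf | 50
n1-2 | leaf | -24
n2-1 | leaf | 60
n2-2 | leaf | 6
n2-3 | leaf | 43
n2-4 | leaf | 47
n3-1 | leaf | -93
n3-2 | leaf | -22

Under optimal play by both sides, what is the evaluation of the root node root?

n1 (O): min(50, -24) = -24
n2 (O): min(60, 6, 43, 47) = 6
n3 (O): min(-93, -22) = -93
root (X): max(-24, 6, -93) = 6

6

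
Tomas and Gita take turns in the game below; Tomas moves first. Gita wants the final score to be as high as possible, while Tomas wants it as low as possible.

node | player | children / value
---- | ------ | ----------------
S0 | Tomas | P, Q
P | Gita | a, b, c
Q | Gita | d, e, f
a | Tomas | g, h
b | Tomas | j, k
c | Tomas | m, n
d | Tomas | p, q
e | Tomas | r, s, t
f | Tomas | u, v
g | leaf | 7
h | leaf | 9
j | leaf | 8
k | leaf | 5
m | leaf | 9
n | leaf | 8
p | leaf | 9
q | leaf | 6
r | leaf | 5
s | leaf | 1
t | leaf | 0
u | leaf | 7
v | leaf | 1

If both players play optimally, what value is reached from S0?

6

a (Tomas): min(7, 9) = 7
b (Tomas): min(8, 5) = 5
c (Tomas): min(9, 8) = 8
P (Gita): max(7, 5, 8) = 8
d (Tomas): min(9, 6) = 6
e (Tomas): min(5, 1, 0) = 0
f (Tomas): min(7, 1) = 1
Q (Gita): max(6, 0, 1) = 6
S0 (Tomas): min(8, 6) = 6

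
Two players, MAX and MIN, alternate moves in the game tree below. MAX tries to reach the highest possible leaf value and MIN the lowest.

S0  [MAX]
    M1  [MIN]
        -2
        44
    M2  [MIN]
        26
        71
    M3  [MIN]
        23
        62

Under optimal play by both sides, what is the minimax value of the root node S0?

26

M1 (MIN): min(-2, 44) = -2
M2 (MIN): min(26, 71) = 26
M3 (MIN): min(23, 62) = 23
S0 (MAX): max(-2, 26, 23) = 26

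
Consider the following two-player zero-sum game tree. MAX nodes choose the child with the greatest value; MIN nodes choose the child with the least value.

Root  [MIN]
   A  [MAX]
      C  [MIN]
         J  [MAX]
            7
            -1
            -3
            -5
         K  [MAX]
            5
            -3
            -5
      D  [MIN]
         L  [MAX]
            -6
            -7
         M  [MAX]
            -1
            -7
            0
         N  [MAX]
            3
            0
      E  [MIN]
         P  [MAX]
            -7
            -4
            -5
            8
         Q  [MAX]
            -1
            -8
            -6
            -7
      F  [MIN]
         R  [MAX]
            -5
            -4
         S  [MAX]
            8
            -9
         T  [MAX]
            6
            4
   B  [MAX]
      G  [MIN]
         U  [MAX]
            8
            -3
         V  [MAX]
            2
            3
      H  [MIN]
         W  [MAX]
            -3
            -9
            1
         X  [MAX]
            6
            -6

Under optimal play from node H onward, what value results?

W (MAX): max(-3, -9, 1) = 1
X (MAX): max(6, -6) = 6
H (MIN): min(1, 6) = 1

1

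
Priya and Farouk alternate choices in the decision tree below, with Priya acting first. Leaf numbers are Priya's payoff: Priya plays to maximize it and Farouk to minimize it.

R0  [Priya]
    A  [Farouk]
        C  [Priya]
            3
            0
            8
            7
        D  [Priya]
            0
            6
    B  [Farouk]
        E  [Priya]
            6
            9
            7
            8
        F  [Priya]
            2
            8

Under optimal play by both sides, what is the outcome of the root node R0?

8

C (Priya): max(3, 0, 8, 7) = 8
D (Priya): max(0, 6) = 6
A (Farouk): min(8, 6) = 6
E (Priya): max(6, 9, 7, 8) = 9
F (Priya): max(2, 8) = 8
B (Farouk): min(9, 8) = 8
R0 (Priya): max(6, 8) = 8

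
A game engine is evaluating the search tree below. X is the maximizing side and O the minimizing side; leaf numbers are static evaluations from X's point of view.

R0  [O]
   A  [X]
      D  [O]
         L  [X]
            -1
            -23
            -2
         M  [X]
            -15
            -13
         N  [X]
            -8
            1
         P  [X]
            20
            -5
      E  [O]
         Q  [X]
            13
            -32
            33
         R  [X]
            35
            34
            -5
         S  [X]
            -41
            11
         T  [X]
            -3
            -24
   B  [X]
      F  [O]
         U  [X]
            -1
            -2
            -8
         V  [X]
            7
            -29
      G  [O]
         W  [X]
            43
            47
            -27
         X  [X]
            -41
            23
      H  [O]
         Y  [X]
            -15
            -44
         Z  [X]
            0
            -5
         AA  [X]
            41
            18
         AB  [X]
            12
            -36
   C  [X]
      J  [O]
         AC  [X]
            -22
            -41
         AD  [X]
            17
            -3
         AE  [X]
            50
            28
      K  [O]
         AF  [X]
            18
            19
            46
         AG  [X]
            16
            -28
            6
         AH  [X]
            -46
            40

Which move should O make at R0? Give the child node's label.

L (X): max(-1, -23, -2) = -1
M (X): max(-15, -13) = -13
N (X): max(-8, 1) = 1
P (X): max(20, -5) = 20
D (O): min(-1, -13, 1, 20) = -13
Q (X): max(13, -32, 33) = 33
R (X): max(35, 34, -5) = 35
S (X): max(-41, 11) = 11
T (X): max(-3, -24) = -3
E (O): min(33, 35, 11, -3) = -3
A (X): max(-13, -3) = -3
U (X): max(-1, -2, -8) = -1
V (X): max(7, -29) = 7
F (O): min(-1, 7) = -1
W (X): max(43, 47, -27) = 47
X (X): max(-41, 23) = 23
G (O): min(47, 23) = 23
Y (X): max(-15, -44) = -15
Z (X): max(0, -5) = 0
AA (X): max(41, 18) = 41
AB (X): max(12, -36) = 12
H (O): min(-15, 0, 41, 12) = -15
B (X): max(-1, 23, -15) = 23
AC (X): max(-22, -41) = -22
AD (X): max(17, -3) = 17
AE (X): max(50, 28) = 50
J (O): min(-22, 17, 50) = -22
AF (X): max(18, 19, 46) = 46
AG (X): max(16, -28, 6) = 16
AH (X): max(-46, 40) = 40
K (O): min(46, 16, 40) = 16
C (X): max(-22, 16) = 16
R0 (O): min(-3, 23, 16) = -3
O at R0 wants the lowest of {A=-3, B=23, C=16}, so chooses A.

A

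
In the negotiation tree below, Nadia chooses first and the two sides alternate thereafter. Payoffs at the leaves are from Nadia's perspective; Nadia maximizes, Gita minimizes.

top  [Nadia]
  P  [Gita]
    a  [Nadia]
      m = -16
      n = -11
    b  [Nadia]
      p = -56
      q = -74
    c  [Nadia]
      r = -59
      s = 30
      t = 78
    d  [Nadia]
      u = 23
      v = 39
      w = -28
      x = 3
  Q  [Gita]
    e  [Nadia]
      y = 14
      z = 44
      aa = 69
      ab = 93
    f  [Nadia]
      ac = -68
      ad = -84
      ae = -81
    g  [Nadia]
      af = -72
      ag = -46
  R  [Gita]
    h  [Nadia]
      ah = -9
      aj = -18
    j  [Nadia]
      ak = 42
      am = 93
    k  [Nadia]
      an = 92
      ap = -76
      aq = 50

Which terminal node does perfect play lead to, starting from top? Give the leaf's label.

a (Nadia): max(-16, -11) = -11
b (Nadia): max(-56, -74) = -56
c (Nadia): max(-59, 30, 78) = 78
d (Nadia): max(23, 39, -28, 3) = 39
P (Gita): min(-11, -56, 78, 39) = -56
e (Nadia): max(14, 44, 69, 93) = 93
f (Nadia): max(-68, -84, -81) = -68
g (Nadia): max(-72, -46) = -46
Q (Gita): min(93, -68, -46) = -68
h (Nadia): max(-9, -18) = -9
j (Nadia): max(42, 93) = 93
k (Nadia): max(92, -76, 50) = 92
R (Gita): min(-9, 93, 92) = -9
top (Nadia): max(-56, -68, -9) = -9
At top, Nadia picks R (highest: -9).
At R, Gita picks h (lowest: -9).
At h, Nadia picks ah (highest: -9).
Terminal value -9.

ah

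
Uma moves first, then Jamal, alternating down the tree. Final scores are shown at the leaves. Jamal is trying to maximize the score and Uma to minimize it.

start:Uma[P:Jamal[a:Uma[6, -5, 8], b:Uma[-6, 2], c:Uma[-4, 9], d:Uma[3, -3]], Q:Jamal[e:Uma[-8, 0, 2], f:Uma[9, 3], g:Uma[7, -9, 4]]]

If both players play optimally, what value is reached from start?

-3

a (Uma): min(6, -5, 8) = -5
b (Uma): min(-6, 2) = -6
c (Uma): min(-4, 9) = -4
d (Uma): min(3, -3) = -3
P (Jamal): max(-5, -6, -4, -3) = -3
e (Uma): min(-8, 0, 2) = -8
f (Uma): min(9, 3) = 3
g (Uma): min(7, -9, 4) = -9
Q (Jamal): max(-8, 3, -9) = 3
start (Uma): min(-3, 3) = -3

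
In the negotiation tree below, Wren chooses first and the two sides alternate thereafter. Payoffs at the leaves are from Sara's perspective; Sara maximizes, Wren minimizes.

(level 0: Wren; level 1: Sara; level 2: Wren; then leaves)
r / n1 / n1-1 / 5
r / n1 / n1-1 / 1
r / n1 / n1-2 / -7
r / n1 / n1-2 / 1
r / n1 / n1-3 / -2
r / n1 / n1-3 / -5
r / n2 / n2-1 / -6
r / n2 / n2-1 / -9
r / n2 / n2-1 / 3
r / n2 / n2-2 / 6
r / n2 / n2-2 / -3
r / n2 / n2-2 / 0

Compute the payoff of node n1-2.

n1-2 (Wren): min(-7, 1) = -7

-7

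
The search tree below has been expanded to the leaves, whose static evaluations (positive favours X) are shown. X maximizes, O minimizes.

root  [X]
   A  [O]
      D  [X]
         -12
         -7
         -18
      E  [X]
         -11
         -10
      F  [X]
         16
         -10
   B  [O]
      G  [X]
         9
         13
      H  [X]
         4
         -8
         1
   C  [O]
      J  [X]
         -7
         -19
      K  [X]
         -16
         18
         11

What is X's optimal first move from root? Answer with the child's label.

D (X): max(-12, -7, -18) = -7
E (X): max(-11, -10) = -10
F (X): max(16, -10) = 16
A (O): min(-7, -10, 16) = -10
G (X): max(9, 13) = 13
H (X): max(4, -8, 1) = 4
B (O): min(13, 4) = 4
J (X): max(-7, -19) = -7
K (X): max(-16, 18, 11) = 18
C (O): min(-7, 18) = -7
root (X): max(-10, 4, -7) = 4
X at root wants the highest of {A=-10, B=4, C=-7}, so chooses B.

B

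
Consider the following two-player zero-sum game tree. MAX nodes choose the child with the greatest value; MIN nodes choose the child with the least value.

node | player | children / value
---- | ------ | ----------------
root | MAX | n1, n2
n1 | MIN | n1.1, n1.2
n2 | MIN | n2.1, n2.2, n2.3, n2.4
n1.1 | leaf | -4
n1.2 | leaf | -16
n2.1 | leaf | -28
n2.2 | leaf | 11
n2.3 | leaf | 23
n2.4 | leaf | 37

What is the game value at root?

-16

n1 (MIN): min(-4, -16) = -16
n2 (MIN): min(-28, 11, 23, 37) = -28
root (MAX): max(-16, -28) = -16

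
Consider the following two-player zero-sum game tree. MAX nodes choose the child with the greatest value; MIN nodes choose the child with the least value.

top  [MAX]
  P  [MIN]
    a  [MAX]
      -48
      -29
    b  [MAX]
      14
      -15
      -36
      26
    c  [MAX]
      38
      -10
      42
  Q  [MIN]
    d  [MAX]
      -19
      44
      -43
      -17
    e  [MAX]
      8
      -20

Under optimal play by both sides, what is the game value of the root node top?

a (MAX): max(-48, -29) = -29
b (MAX): max(14, -15, -36, 26) = 26
c (MAX): max(38, -10, 42) = 42
P (MIN): min(-29, 26, 42) = -29
d (MAX): max(-19, 44, -43, -17) = 44
e (MAX): max(8, -20) = 8
Q (MIN): min(44, 8) = 8
top (MAX): max(-29, 8) = 8

8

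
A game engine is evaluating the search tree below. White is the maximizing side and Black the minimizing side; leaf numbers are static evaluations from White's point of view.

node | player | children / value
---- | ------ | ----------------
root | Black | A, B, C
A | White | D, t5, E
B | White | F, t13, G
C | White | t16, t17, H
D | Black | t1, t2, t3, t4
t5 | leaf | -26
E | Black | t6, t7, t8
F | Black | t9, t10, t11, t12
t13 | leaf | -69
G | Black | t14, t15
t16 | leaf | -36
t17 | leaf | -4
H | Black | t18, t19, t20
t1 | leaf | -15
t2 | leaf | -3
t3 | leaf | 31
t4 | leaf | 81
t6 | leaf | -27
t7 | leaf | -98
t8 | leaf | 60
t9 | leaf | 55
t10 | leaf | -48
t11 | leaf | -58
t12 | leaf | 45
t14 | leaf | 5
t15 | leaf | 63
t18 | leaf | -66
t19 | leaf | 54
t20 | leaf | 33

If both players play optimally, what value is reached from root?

D (Black): min(-15, -3, 31, 81) = -15
E (Black): min(-27, -98, 60) = -98
A (White): max(-15, -26, -98) = -15
F (Black): min(55, -48, -58, 45) = -58
G (Black): min(5, 63) = 5
B (White): max(-58, -69, 5) = 5
H (Black): min(-66, 54, 33) = -66
C (White): max(-36, -4, -66) = -4
root (Black): min(-15, 5, -4) = -15

-15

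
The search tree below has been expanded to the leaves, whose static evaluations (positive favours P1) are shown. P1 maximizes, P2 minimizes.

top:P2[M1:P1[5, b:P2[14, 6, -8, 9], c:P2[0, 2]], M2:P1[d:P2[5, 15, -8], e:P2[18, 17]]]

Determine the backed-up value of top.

b (P2): min(14, 6, -8, 9) = -8
c (P2): min(0, 2) = 0
M1 (P1): max(5, -8, 0) = 5
d (P2): min(5, 15, -8) = -8
e (P2): min(18, 17) = 17
M2 (P1): max(-8, 17) = 17
top (P2): min(5, 17) = 5

5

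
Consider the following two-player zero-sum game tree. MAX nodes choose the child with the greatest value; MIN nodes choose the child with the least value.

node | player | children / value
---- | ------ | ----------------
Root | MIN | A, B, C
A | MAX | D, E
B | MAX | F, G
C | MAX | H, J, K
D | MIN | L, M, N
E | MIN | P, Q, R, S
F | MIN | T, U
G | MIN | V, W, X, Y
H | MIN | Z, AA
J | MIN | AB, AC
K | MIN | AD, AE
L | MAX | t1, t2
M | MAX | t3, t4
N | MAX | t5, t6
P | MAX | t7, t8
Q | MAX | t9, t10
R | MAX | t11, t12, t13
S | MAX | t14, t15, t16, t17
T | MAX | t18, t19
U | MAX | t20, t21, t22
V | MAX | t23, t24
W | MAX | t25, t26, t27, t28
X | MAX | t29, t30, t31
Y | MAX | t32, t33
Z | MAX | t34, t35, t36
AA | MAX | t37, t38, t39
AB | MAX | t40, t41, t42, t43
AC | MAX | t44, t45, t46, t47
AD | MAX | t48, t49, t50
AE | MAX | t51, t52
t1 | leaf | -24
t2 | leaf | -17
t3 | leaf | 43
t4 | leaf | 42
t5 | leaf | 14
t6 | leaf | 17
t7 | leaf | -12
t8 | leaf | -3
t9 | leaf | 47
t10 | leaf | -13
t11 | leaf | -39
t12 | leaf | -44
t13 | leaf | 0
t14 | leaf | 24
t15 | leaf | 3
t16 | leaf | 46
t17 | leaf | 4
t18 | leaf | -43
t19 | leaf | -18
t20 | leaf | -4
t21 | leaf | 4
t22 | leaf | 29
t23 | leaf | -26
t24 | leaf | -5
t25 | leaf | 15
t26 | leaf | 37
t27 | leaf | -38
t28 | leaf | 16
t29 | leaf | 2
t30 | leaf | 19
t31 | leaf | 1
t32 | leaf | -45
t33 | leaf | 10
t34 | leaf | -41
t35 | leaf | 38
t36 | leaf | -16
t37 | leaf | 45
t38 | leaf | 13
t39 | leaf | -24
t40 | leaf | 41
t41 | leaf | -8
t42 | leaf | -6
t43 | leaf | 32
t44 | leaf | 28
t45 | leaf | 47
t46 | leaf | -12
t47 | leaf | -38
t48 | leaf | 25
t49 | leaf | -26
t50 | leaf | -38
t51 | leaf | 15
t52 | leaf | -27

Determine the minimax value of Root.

-5

L (MAX): max(-24, -17) = -17
M (MAX): max(43, 42) = 43
N (MAX): max(14, 17) = 17
D (MIN): min(-17, 43, 17) = -17
P (MAX): max(-12, -3) = -3
Q (MAX): max(47, -13) = 47
R (MAX): max(-39, -44, 0) = 0
S (MAX): max(24, 3, 46, 4) = 46
E (MIN): min(-3, 47, 0, 46) = -3
A (MAX): max(-17, -3) = -3
T (MAX): max(-43, -18) = -18
U (MAX): max(-4, 4, 29) = 29
F (MIN): min(-18, 29) = -18
V (MAX): max(-26, -5) = -5
W (MAX): max(15, 37, -38, 16) = 37
X (MAX): max(2, 19, 1) = 19
Y (MAX): max(-45, 10) = 10
G (MIN): min(-5, 37, 19, 10) = -5
B (MAX): max(-18, -5) = -5
Z (MAX): max(-41, 38, -16) = 38
AA (MAX): max(45, 13, -24) = 45
H (MIN): min(38, 45) = 38
AB (MAX): max(41, -8, -6, 32) = 41
AC (MAX): max(28, 47, -12, -38) = 47
J (MIN): min(41, 47) = 41
AD (MAX): max(25, -26, -38) = 25
AE (MAX): max(15, -27) = 15
K (MIN): min(25, 15) = 15
C (MAX): max(38, 41, 15) = 41
Root (MIN): min(-3, -5, 41) = -5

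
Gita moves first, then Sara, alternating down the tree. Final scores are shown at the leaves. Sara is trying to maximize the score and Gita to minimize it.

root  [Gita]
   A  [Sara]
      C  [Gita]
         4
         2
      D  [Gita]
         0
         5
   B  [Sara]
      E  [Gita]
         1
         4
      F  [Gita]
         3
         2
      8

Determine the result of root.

C (Gita): min(4, 2) = 2
D (Gita): min(0, 5) = 0
A (Sara): max(2, 0) = 2
E (Gita): min(1, 4) = 1
F (Gita): min(3, 2) = 2
B (Sara): max(1, 2, 8) = 8
root (Gita): min(2, 8) = 2

2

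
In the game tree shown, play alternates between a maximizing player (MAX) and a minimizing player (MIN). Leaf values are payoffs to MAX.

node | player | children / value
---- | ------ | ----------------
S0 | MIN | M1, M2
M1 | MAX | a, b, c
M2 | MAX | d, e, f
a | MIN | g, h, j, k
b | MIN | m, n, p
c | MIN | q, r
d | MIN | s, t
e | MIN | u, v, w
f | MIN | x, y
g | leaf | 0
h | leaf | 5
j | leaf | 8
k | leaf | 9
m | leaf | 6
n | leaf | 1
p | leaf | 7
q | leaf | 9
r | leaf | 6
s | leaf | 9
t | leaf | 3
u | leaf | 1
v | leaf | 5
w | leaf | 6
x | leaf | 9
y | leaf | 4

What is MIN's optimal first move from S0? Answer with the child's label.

a (MIN): min(0, 5, 8, 9) = 0
b (MIN): min(6, 1, 7) = 1
c (MIN): min(9, 6) = 6
M1 (MAX): max(0, 1, 6) = 6
d (MIN): min(9, 3) = 3
e (MIN): min(1, 5, 6) = 1
f (MIN): min(9, 4) = 4
M2 (MAX): max(3, 1, 4) = 4
S0 (MIN): min(6, 4) = 4
MIN at S0 wants the lowest of {M1=6, M2=4}, so chooses M2.

M2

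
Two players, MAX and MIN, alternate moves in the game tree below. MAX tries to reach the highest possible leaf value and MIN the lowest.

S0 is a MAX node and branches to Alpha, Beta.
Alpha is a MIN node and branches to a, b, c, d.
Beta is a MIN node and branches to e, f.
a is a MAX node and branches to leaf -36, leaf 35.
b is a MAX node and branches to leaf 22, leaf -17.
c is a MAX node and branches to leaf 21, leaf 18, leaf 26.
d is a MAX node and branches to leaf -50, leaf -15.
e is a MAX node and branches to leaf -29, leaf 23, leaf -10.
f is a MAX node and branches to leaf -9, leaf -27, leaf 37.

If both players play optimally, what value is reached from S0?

a (MAX): max(-36, 35) = 35
b (MAX): max(22, -17) = 22
c (MAX): max(21, 18, 26) = 26
d (MAX): max(-50, -15) = -15
Alpha (MIN): min(35, 22, 26, -15) = -15
e (MAX): max(-29, 23, -10) = 23
f (MAX): max(-9, -27, 37) = 37
Beta (MIN): min(23, 37) = 23
S0 (MAX): max(-15, 23) = 23

23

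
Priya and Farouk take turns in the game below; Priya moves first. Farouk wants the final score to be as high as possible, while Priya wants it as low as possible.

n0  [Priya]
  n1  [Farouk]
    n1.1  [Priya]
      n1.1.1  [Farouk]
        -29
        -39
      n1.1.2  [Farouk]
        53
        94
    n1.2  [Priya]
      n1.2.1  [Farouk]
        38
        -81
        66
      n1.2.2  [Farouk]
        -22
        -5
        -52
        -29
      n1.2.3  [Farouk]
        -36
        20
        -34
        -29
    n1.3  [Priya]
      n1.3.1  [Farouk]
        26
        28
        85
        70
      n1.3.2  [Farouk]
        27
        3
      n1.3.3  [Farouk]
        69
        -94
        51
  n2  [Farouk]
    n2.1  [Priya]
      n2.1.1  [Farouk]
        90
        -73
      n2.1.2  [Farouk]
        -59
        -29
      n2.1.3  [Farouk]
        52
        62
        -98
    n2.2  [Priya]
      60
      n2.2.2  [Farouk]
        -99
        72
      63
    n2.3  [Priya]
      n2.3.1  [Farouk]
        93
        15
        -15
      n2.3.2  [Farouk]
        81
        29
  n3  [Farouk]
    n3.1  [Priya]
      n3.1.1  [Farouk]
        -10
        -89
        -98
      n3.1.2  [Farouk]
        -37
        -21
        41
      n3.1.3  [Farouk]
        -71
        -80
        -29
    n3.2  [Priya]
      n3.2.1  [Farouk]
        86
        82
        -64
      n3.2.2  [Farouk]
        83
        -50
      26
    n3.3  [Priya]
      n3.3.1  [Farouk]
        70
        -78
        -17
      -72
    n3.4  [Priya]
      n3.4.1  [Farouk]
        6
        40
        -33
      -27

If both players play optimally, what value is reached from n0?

n1.1.1 (Farouk): max(-29, -39) = -29
n1.1.2 (Farouk): max(53, 94) = 94
n1.1 (Priya): min(-29, 94) = -29
n1.2.1 (Farouk): max(38, -81, 66) = 66
n1.2.2 (Farouk): max(-22, -5, -52, -29) = -5
n1.2.3 (Farouk): max(-36, 20, -34, -29) = 20
n1.2 (Priya): min(66, -5, 20) = -5
n1.3.1 (Farouk): max(26, 28, 85, 70) = 85
n1.3.2 (Farouk): max(27, 3) = 27
n1.3.3 (Farouk): max(69, -94, 51) = 69
n1.3 (Priya): min(85, 27, 69) = 27
n1 (Farouk): max(-29, -5, 27) = 27
n2.1.1 (Farouk): max(90, -73) = 90
n2.1.2 (Farouk): max(-59, -29) = -29
n2.1.3 (Farouk): max(52, 62, -98) = 62
n2.1 (Priya): min(90, -29, 62) = -29
n2.2.2 (Farouk): max(-99, 72) = 72
n2.2 (Priya): min(60, 72, 63) = 60
n2.3.1 (Farouk): max(93, 15, -15) = 93
n2.3.2 (Farouk): max(81, 29) = 81
n2.3 (Priya): min(93, 81) = 81
n2 (Farouk): max(-29, 60, 81) = 81
n3.1.1 (Farouk): max(-10, -89, -98) = -10
n3.1.2 (Farouk): max(-37, -21, 41) = 41
n3.1.3 (Farouk): max(-71, -80, -29) = -29
n3.1 (Priya): min(-10, 41, -29) = -29
n3.2.1 (Farouk): max(86, 82, -64) = 86
n3.2.2 (Farouk): max(83, -50) = 83
n3.2 (Priya): min(86, 83, 26) = 26
n3.3.1 (Farouk): max(70, -78, -17) = 70
n3.3 (Priya): min(70, -72) = -72
n3.4.1 (Farouk): max(6, 40, -33) = 40
n3.4 (Priya): min(40, -27) = -27
n3 (Farouk): max(-29, 26, -72, -27) = 26
n0 (Priya): min(27, 81, 26) = 26

26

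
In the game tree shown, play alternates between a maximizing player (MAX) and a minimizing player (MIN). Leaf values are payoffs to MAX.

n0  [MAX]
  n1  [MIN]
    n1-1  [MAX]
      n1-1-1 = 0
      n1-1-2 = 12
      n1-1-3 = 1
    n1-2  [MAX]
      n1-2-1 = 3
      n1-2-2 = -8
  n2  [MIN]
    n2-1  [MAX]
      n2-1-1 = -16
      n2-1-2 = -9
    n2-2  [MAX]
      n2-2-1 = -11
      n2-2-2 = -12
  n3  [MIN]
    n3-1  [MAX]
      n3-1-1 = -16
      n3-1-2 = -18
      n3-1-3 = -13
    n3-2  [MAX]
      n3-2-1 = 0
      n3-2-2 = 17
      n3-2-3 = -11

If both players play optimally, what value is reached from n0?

n1-1 (MAX): max(0, 12, 1) = 12
n1-2 (MAX): max(3, -8) = 3
n1 (MIN): min(12, 3) = 3
n2-1 (MAX): max(-16, -9) = -9
n2-2 (MAX): max(-11, -12) = -11
n2 (MIN): min(-9, -11) = -11
n3-1 (MAX): max(-16, -18, -13) = -13
n3-2 (MAX): max(0, 17, -11) = 17
n3 (MIN): min(-13, 17) = -13
n0 (MAX): max(3, -11, -13) = 3

3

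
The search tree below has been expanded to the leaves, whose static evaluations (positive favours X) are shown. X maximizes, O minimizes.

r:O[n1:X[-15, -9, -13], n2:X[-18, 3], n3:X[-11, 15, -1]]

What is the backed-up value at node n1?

-9

n1 (X): max(-15, -9, -13) = -9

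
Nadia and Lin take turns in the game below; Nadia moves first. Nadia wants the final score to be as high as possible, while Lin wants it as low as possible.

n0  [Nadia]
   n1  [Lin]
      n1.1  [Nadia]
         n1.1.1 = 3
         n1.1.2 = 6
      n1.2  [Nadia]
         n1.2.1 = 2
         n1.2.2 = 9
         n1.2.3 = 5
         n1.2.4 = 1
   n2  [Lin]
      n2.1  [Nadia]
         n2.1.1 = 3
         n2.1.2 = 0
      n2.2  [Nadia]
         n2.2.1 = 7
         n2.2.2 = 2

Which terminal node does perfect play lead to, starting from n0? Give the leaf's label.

n1.1 (Nadia): max(3, 6) = 6
n1.2 (Nadia): max(2, 9, 5, 1) = 9
n1 (Lin): min(6, 9) = 6
n2.1 (Nadia): max(3, 0) = 3
n2.2 (Nadia): max(7, 2) = 7
n2 (Lin): min(3, 7) = 3
n0 (Nadia): max(6, 3) = 6
At n0, Nadia picks n1 (highest: 6).
At n1, Lin picks n1.1 (lowest: 6).
At n1.1, Nadia picks n1.1.2 (highest: 6).
Terminal value 6.

n1.1.2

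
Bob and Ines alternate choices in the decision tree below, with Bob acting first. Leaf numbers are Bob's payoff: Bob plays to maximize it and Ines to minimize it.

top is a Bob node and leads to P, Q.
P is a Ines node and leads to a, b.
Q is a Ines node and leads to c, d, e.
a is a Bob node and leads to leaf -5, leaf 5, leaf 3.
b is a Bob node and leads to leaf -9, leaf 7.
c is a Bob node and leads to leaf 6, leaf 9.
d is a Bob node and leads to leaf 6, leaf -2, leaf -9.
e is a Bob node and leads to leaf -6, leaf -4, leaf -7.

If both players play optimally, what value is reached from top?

a (Bob): max(-5, 5, 3) = 5
b (Bob): max(-9, 7) = 7
P (Ines): min(5, 7) = 5
c (Bob): max(6, 9) = 9
d (Bob): max(6, -2, -9) = 6
e (Bob): max(-6, -4, -7) = -4
Q (Ines): min(9, 6, -4) = -4
top (Bob): max(5, -4) = 5

5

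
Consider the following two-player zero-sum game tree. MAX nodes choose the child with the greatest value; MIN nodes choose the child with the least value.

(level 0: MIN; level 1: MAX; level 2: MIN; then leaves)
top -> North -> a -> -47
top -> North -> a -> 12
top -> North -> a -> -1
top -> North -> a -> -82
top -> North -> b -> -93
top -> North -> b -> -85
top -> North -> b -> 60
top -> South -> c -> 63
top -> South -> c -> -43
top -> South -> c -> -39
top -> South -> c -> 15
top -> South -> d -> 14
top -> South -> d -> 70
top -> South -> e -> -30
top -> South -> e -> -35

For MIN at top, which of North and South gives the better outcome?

North

a (MIN): min(-47, 12, -1, -82) = -82
b (MIN): min(-93, -85, 60) = -93
North (MAX): max(-82, -93) = -82
c (MIN): min(63, -43, -39, 15) = -43
d (MIN): min(14, 70) = 14
e (MIN): min(-30, -35) = -35
South (MAX): max(-43, 14, -35) = 14
MIN prefers the lower value; North=-82, South=14. North is better since -82 < 14.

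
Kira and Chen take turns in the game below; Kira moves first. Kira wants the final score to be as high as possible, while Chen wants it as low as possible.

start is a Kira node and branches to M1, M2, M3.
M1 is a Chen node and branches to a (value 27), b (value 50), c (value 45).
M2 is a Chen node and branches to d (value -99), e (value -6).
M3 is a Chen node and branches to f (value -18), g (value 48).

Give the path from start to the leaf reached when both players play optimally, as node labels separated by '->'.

M1 (Chen): min(27, 50, 45) = 27
M2 (Chen): min(-99, -6) = -99
M3 (Chen): min(-18, 48) = -18
start (Kira): max(27, -99, -18) = 27
At start, Kira picks M1 (highest: 27).
At M1, Chen picks a (lowest: 27).
Terminal value 27.

start -> M1 -> a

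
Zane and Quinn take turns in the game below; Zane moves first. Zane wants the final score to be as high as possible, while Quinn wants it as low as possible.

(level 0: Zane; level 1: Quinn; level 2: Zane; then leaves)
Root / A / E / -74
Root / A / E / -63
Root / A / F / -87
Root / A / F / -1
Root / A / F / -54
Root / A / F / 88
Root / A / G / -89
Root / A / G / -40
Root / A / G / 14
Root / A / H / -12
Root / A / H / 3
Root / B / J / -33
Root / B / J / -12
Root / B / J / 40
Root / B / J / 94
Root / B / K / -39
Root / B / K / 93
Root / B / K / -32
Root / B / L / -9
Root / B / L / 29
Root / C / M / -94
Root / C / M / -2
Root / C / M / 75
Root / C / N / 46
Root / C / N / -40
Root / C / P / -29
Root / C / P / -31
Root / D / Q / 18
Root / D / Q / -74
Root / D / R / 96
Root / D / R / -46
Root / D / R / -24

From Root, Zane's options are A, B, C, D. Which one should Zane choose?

E (Zane): max(-74, -63) = -63
F (Zane): max(-87, -1, -54, 88) = 88
G (Zane): max(-89, -40, 14) = 14
H (Zane): max(-12, 3) = 3
A (Quinn): min(-63, 88, 14, 3) = -63
J (Zane): max(-33, -12, 40, 94) = 94
K (Zane): max(-39, 93, -32) = 93
L (Zane): max(-9, 29) = 29
B (Quinn): min(94, 93, 29) = 29
M (Zane): max(-94, -2, 75) = 75
N (Zane): max(46, -40) = 46
P (Zane): max(-29, -31) = -29
C (Quinn): min(75, 46, -29) = -29
Q (Zane): max(18, -74) = 18
R (Zane): max(96, -46, -24) = 96
D (Quinn): min(18, 96) = 18
Root (Zane): max(-63, 29, -29, 18) = 29
Zane at Root wants the highest of {A=-63, B=29, C=-29, D=18}, so chooses B.

B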